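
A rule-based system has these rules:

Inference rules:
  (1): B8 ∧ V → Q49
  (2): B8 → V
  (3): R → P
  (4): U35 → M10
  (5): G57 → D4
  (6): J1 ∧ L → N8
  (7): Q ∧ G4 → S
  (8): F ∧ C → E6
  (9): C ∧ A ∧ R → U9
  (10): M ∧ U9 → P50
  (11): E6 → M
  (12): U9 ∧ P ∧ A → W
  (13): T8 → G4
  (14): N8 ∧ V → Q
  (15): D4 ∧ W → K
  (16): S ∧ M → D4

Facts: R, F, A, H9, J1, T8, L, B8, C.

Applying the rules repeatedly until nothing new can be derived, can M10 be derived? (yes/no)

Round 1 — (2), (3), (6), (8), (9), (13), derive V, P, N8, E6, U9, G4.
Round 2 — (1), (11), (12), (14), derive Q49, M, W, Q.
Round 3 — (7), (10), derive S, P50.
Round 4 — (16), derive D4.
Round 5 — (15), derive K.
Fixed point reached. M10 is concluded only by (4); (4) needs U35 (never derived).

no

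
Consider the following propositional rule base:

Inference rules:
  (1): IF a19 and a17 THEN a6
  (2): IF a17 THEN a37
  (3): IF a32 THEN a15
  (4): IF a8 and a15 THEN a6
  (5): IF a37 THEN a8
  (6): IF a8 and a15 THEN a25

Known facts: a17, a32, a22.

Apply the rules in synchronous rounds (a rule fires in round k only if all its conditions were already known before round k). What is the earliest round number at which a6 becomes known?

[1] (2) [IF a17 THEN a37]; (3) [IF a32 THEN a15]. ⇒ new: a37, a15.
[2] (5) [IF a37 THEN a8]. ⇒ new: a8.
[3] (4) [IF a8 and a15 THEN a6]; (6) [IF a8 and a15 THEN a25]. ⇒ new: a6, a25.
a6 first appears in round 3.

3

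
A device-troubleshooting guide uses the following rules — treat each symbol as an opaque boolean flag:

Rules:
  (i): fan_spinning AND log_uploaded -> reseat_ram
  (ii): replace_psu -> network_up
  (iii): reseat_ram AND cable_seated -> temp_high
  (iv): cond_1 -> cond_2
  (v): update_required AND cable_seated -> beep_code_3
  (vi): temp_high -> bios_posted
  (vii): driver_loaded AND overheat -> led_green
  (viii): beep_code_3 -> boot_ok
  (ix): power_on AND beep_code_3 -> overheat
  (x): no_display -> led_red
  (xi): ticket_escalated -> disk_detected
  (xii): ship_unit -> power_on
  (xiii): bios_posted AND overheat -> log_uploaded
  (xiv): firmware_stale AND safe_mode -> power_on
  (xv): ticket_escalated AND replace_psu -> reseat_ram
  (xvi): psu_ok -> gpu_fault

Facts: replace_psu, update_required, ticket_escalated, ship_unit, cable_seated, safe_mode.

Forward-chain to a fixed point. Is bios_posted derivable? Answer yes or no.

[1] (ii) [replace_psu -> network_up]; (v) [update_required AND cable_seated -> beep_code_3]; (xi) [ticket_escalated -> disk_detected]; (xii) [ship_unit -> power_on]; (xv) [ticket_escalated AND replace_psu -> reseat_ram]. ⇒ new: network_up, beep_code_3, disk_detected, power_on, reseat_ram.
[2] (iii) [reseat_ram AND cable_seated -> temp_high]; (viii) [beep_code_3 -> boot_ok]; (ix) [power_on AND beep_code_3 -> overheat]. ⇒ new: temp_high, boot_ok, overheat.
[3] (vi) [temp_high -> bios_posted]. ⇒ new: bios_posted.
[4] (xiii) [bios_posted AND overheat -> log_uploaded]. ⇒ new: log_uploaded.
bios_posted appears in round 3, so it is derivable.

yes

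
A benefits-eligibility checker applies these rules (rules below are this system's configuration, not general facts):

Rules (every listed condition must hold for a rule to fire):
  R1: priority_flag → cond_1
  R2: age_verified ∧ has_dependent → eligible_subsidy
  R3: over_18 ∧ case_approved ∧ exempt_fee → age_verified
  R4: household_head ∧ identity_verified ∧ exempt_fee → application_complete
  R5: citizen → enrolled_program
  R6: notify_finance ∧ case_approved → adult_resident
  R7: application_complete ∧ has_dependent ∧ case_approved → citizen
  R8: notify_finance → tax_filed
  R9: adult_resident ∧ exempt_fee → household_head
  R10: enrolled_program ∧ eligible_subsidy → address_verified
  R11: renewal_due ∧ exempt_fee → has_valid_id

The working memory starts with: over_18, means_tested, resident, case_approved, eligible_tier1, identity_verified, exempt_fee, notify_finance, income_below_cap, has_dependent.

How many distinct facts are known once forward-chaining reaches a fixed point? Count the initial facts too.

Round 1 — R3, R6, R8, derive age_verified, adult_resident, tax_filed.
Round 2 — R2, R9, derive eligible_subsidy, household_head.
Round 3 — R4, derive application_complete.
Round 4 — R7, derive citizen.
Round 5 — R5, derive enrolled_program.
Round 6 — R10, derive address_verified.
Closure: {address_verified, adult_resident, age_verified, application_complete, case_approved, citizen, eligible_subsidy, eligible_tier1, enrolled_program, exempt_fee, has_dependent, household_head, identity_verified, income_below_cap, means_tested, notify_finance, over_18, resident, tax_filed} — 19 facts.

19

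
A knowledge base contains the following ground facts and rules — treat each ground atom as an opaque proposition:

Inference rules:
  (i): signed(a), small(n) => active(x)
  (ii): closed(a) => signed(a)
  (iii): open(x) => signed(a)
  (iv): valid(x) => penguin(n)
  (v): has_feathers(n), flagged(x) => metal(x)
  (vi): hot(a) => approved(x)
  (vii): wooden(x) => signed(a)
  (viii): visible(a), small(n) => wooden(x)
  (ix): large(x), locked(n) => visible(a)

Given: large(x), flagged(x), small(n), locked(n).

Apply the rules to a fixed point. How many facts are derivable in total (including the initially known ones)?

8

Round 1 — (ix), derive visible(a).
Round 2 — (viii), derive wooden(x).
Round 3 — (vii), derive signed(a).
Round 4 — (i), derive active(x).
Closure: {active(x), flagged(x), large(x), locked(n), signed(a), small(n), visible(a), wooden(x)} — 8 facts.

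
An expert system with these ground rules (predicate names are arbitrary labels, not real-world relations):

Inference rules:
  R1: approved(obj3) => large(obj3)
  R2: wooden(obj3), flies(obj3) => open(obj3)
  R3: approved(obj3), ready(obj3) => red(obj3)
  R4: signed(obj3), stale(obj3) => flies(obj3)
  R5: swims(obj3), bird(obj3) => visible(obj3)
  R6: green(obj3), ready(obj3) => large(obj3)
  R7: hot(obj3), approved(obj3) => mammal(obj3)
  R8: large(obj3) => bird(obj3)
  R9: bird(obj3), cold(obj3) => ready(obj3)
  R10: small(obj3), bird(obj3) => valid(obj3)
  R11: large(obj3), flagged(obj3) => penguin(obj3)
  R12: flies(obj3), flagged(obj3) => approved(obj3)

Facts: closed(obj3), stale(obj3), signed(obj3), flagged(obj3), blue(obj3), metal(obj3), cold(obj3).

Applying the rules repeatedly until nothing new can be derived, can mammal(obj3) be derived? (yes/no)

[1] R4 [signed(obj3), stale(obj3) => flies(obj3)]. ⇒ new: flies(obj3).
[2] R12 [flies(obj3), flagged(obj3) => approved(obj3)]. ⇒ new: approved(obj3).
[3] R1 [approved(obj3) => large(obj3)]. ⇒ new: large(obj3).
[4] R8 [large(obj3) => bird(obj3)]; R11 [large(obj3), flagged(obj3) => penguin(obj3)]. ⇒ new: bird(obj3), penguin(obj3).
[5] R9 [bird(obj3), cold(obj3) => ready(obj3)]. ⇒ new: ready(obj3).
[6] R3 [approved(obj3), ready(obj3) => red(obj3)]. ⇒ new: red(obj3).
Fixed point reached. mammal(obj3) is concluded only by R7; R7 needs hot(obj3) (never derived).

no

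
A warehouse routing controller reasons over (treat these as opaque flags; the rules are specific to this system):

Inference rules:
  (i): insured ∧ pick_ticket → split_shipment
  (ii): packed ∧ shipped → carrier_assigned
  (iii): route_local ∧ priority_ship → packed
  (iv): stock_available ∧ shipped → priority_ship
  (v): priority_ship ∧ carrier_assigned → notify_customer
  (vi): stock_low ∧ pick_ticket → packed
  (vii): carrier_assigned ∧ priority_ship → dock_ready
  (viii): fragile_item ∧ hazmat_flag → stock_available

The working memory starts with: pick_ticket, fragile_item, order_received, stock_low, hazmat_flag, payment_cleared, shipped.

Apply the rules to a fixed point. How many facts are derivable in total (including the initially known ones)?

13

Round 1: (vi) [stock_low ∧ pick_ticket → packed]; (viii) [fragile_item ∧ hazmat_flag → stock_available]. New: packed, stock_available.
Round 2: (ii) [packed ∧ shipped → carrier_assigned]; (iv) [stock_available ∧ shipped → priority_ship]. New: carrier_assigned, priority_ship.
Round 3: (v) [priority_ship ∧ carrier_assigned → notify_customer]; (vii) [carrier_assigned ∧ priority_ship → dock_ready]. New: notify_customer, dock_ready.
Closure: {carrier_assigned, dock_ready, fragile_item, hazmat_flag, notify_customer, order_received, packed, payment_cleared, pick_ticket, priority_ship, shipped, stock_available, stock_low} — 13 facts.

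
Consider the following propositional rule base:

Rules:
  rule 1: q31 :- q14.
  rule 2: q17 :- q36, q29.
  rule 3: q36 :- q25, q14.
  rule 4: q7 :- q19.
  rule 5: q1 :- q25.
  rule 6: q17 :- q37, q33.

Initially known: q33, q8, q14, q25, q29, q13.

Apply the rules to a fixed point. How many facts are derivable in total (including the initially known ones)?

10

Round 1 — rule 1, rule 3, rule 5, derive q31, q36, q1.
Round 2 — rule 2, derive q17.
Closure: {q1, q13, q14, q17, q25, q29, q31, q33, q36, q8} — 10 facts.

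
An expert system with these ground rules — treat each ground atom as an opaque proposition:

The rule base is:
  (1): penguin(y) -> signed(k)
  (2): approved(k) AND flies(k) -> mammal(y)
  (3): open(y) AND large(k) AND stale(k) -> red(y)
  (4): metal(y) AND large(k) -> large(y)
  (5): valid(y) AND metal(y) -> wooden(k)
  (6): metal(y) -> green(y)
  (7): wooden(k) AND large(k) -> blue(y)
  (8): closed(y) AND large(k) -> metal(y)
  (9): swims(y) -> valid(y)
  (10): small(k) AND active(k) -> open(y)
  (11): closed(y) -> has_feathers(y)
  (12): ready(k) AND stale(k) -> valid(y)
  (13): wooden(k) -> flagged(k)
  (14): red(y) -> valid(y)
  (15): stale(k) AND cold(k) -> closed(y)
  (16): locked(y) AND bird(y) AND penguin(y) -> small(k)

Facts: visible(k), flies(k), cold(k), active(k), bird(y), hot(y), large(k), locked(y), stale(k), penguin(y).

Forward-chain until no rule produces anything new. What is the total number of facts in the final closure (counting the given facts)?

23

[1] (1) [penguin(y) -> signed(k)]; (15) [stale(k) AND cold(k) -> closed(y)]; (16) [locked(y) AND bird(y) AND penguin(y) -> small(k)]. ⇒ new: signed(k), closed(y), small(k).
[2] (8) [closed(y) AND large(k) -> metal(y)]; (10) [small(k) AND active(k) -> open(y)]; (11) [closed(y) -> has_feathers(y)]. ⇒ new: metal(y), open(y), has_feathers(y).
[3] (3) [open(y) AND large(k) AND stale(k) -> red(y)]; (4) [metal(y) AND large(k) -> large(y)]; (6) [metal(y) -> green(y)]. ⇒ new: red(y), large(y), green(y).
[4] (14) [red(y) -> valid(y)]. ⇒ new: valid(y).
[5] (5) [valid(y) AND metal(y) -> wooden(k)]. ⇒ new: wooden(k).
[6] (7) [wooden(k) AND large(k) -> blue(y)]; (13) [wooden(k) -> flagged(k)]. ⇒ new: blue(y), flagged(k).
Closure: {active(k), bird(y), blue(y), closed(y), cold(k), flagged(k), flies(k), green(y), has_feathers(y), hot(y), large(k), large(y), locked(y), metal(y), open(y), penguin(y), red(y), signed(k), small(k), stale(k), valid(y), visible(k), wooden(k)} — 23 facts.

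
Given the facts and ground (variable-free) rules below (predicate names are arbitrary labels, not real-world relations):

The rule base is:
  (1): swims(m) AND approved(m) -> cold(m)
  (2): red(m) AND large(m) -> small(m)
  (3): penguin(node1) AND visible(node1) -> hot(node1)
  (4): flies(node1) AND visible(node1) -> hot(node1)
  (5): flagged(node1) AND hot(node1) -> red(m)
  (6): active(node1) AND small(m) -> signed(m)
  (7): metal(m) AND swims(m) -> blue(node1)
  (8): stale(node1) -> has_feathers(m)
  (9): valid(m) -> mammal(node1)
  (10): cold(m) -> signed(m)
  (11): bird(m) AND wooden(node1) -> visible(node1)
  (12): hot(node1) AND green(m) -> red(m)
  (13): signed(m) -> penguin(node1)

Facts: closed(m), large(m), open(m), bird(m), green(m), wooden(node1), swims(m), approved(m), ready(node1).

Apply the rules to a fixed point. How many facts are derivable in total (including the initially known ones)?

16

Round 1 — (1), (11), derive cold(m), visible(node1).
Round 2 — (10), derive signed(m).
Round 3 — (13), derive penguin(node1).
Round 4 — (3), derive hot(node1).
Round 5 — (12), derive red(m).
Round 6 — (2), derive small(m).
Closure: {approved(m), bird(m), closed(m), cold(m), green(m), hot(node1), large(m), open(m), penguin(node1), ready(node1), red(m), signed(m), small(m), swims(m), visible(node1), wooden(node1)} — 16 facts.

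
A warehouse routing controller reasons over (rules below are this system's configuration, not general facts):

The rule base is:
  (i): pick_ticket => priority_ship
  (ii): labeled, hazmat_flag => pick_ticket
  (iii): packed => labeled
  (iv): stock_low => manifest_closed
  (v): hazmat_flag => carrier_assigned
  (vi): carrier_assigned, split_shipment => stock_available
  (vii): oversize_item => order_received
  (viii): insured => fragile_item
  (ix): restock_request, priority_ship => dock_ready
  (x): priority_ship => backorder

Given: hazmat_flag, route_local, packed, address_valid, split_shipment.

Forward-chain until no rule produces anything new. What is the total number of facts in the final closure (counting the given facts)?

Round 1: (iii) [packed => labeled]; (v) [hazmat_flag => carrier_assigned]. New: labeled, carrier_assigned.
Round 2: (ii) [labeled, hazmat_flag => pick_ticket]; (vi) [carrier_assigned, split_shipment => stock_available]. New: pick_ticket, stock_available.
Round 3: (i) [pick_ticket => priority_ship]. New: priority_ship.
Round 4: (x) [priority_ship => backorder]. New: backorder.
Closure: {address_valid, backorder, carrier_assigned, hazmat_flag, labeled, packed, pick_ticket, priority_ship, route_local, split_shipment, stock_available} — 11 facts.

11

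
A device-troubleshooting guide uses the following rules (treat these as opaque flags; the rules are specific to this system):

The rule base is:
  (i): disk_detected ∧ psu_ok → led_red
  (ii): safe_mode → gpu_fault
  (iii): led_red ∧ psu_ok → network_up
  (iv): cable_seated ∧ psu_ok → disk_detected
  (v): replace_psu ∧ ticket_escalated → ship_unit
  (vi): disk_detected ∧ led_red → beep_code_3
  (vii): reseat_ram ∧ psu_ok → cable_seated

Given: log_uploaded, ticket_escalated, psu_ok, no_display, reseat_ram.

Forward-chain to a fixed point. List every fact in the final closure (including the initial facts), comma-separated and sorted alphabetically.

Round 1 — (vii), derive cable_seated.
Round 2 — (iv), derive disk_detected.
Round 3 — (i), derive led_red.
Round 4 — (iii), (vi), derive network_up, beep_code_3.

beep_code_3, cable_seated, disk_detected, led_red, log_uploaded, network_up, no_display, psu_ok, reseat_ram, ticket_escalated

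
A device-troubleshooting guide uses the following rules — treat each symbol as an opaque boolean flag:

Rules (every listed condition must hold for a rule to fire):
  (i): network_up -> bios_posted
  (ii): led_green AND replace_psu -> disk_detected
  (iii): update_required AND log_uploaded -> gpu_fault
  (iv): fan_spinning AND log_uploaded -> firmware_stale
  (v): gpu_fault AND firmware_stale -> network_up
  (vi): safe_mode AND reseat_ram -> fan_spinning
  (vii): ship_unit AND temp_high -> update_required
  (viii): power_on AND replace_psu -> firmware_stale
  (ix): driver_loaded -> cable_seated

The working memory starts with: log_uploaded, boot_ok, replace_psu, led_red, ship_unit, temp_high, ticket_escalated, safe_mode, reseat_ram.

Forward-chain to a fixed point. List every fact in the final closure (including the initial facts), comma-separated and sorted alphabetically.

[1] (vi) [safe_mode AND reseat_ram -> fan_spinning]; (vii) [ship_unit AND temp_high -> update_required]. ⇒ new: fan_spinning, update_required.
[2] (iii) [update_required AND log_uploaded -> gpu_fault]; (iv) [fan_spinning AND log_uploaded -> firmware_stale]. ⇒ new: gpu_fault, firmware_stale.
[3] (v) [gpu_fault AND firmware_stale -> network_up]. ⇒ new: network_up.
[4] (i) [network_up -> bios_posted]. ⇒ new: bios_posted.

bios_posted, boot_ok, fan_spinning, firmware_stale, gpu_fault, led_red, log_uploaded, network_up, replace_psu, reseat_ram, safe_mode, ship_unit, temp_high, ticket_escalated, update_required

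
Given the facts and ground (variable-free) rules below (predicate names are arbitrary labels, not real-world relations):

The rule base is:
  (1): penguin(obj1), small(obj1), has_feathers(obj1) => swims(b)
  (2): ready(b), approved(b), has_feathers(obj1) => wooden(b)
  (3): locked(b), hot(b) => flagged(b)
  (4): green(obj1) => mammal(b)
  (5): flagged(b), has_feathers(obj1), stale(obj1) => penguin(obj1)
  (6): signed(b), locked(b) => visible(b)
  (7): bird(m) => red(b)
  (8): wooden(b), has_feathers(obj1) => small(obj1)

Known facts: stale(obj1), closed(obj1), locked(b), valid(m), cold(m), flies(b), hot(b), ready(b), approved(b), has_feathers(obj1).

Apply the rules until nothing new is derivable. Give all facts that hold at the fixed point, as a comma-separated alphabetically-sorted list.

[1] (2) [ready(b), approved(b), has_feathers(obj1) => wooden(b)]; (3) [locked(b), hot(b) => flagged(b)]. ⇒ new: wooden(b), flagged(b).
[2] (5) [flagged(b), has_feathers(obj1), stale(obj1) => penguin(obj1)]; (8) [wooden(b), has_feathers(obj1) => small(obj1)]. ⇒ new: penguin(obj1), small(obj1).
[3] (1) [penguin(obj1), small(obj1), has_feathers(obj1) => swims(b)]. ⇒ new: swims(b).

approved(b), closed(obj1), cold(m), flagged(b), flies(b), has_feathers(obj1), hot(b), locked(b), penguin(obj1), ready(b), small(obj1), stale(obj1), swims(b), valid(m), wooden(b)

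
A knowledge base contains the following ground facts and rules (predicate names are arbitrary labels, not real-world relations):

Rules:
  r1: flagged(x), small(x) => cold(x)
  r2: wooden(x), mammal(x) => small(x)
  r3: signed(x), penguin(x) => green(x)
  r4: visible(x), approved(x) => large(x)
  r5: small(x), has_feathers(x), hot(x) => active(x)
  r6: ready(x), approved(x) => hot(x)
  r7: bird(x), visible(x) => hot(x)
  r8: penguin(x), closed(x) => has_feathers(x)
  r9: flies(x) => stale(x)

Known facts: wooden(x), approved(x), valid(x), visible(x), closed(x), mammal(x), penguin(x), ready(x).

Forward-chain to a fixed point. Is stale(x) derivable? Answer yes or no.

Round 1 fires r2, r4, r6, r8, giving small(x), large(x), hot(x), has_feathers(x).
Round 2 fires r5, giving active(x).
Fixed point reached. stale(x) is concluded only by r9; r9 needs flies(x) (never derived).

no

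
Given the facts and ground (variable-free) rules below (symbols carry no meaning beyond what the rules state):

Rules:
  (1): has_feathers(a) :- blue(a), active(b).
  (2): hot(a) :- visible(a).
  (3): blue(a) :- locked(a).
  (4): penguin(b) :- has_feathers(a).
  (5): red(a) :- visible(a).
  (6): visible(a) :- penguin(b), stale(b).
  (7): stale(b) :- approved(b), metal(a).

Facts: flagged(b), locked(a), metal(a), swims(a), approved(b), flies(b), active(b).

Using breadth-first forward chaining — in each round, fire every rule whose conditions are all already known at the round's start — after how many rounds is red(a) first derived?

5

Round 1: (3) [blue(a) :- locked(a).]; (7) [stale(b) :- approved(b), metal(a).]. Adds blue(a), stale(b).
Round 2: (1) [has_feathers(a) :- blue(a), active(b).]. Adds has_feathers(a).
Round 3: (4) [penguin(b) :- has_feathers(a).]. Adds penguin(b).
Round 4: (6) [visible(a) :- penguin(b), stale(b).]. Adds visible(a).
Round 5: (2) [hot(a) :- visible(a).]; (5) [red(a) :- visible(a).]. Adds hot(a), red(a).
red(a) first appears in round 5.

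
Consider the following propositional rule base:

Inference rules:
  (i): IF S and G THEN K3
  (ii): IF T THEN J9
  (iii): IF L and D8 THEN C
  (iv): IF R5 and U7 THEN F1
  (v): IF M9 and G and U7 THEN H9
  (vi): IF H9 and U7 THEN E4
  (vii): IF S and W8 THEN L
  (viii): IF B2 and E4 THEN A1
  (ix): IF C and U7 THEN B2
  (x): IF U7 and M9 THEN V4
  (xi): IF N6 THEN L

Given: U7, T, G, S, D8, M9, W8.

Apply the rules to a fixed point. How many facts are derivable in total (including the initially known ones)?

Round 1: (i) [IF S and G THEN K3]; (ii) [IF T THEN J9]; (v) [IF M9 and G and U7 THEN H9]; (vii) [IF S and W8 THEN L]; (x) [IF U7 and M9 THEN V4]. New: K3, J9, H9, L, V4.
Round 2: (iii) [IF L and D8 THEN C]; (vi) [IF H9 and U7 THEN E4]. New: C, E4.
Round 3: (ix) [IF C and U7 THEN B2]. New: B2.
Round 4: (viii) [IF B2 and E4 THEN A1]. New: A1.
Closure: {A1, B2, C, D8, E4, G, H9, J9, K3, L, M9, S, T, U7, V4, W8} — 16 facts.

16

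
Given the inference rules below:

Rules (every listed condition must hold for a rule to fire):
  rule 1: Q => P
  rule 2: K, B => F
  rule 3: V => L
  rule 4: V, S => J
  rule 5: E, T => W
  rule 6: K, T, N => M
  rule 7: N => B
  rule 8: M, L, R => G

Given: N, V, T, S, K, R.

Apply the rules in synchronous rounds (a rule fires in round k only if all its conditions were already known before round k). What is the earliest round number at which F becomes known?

2

[1] rule 3 [V => L]; rule 4 [V, S => J]; rule 6 [K, T, N => M]; rule 7 [N => B]. ⇒ new: L, J, M, B.
[2] rule 2 [K, B => F]; rule 8 [M, L, R => G]. ⇒ new: F, G.
F first appears in round 2.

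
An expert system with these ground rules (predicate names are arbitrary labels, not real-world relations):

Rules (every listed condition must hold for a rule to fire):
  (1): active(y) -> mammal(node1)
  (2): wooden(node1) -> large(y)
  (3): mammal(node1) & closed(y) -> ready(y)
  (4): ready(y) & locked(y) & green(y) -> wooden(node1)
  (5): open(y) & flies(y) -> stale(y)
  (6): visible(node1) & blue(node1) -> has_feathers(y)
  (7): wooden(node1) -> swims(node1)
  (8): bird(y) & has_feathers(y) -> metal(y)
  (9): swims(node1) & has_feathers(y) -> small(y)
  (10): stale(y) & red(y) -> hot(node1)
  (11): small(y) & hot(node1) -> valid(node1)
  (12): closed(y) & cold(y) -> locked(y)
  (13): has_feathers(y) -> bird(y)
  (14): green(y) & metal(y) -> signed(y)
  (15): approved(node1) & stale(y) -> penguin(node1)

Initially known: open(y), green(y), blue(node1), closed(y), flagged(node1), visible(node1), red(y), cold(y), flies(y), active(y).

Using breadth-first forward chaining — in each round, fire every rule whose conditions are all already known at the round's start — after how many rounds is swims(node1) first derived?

[1] (1) [active(y) -> mammal(node1)]; (5) [open(y) & flies(y) -> stale(y)]; (6) [visible(node1) & blue(node1) -> has_feathers(y)]; (12) [closed(y) & cold(y) -> locked(y)]. ⇒ new: mammal(node1), stale(y), has_feathers(y), locked(y).
[2] (3) [mammal(node1) & closed(y) -> ready(y)]; (10) [stale(y) & red(y) -> hot(node1)]; (13) [has_feathers(y) -> bird(y)]. ⇒ new: ready(y), hot(node1), bird(y).
[3] (4) [ready(y) & locked(y) & green(y) -> wooden(node1)]; (8) [bird(y) & has_feathers(y) -> metal(y)]. ⇒ new: wooden(node1), metal(y).
[4] (2) [wooden(node1) -> large(y)]; (7) [wooden(node1) -> swims(node1)]; (14) [green(y) & metal(y) -> signed(y)]. ⇒ new: large(y), swims(node1), signed(y).
swims(node1) first appears in round 4.

4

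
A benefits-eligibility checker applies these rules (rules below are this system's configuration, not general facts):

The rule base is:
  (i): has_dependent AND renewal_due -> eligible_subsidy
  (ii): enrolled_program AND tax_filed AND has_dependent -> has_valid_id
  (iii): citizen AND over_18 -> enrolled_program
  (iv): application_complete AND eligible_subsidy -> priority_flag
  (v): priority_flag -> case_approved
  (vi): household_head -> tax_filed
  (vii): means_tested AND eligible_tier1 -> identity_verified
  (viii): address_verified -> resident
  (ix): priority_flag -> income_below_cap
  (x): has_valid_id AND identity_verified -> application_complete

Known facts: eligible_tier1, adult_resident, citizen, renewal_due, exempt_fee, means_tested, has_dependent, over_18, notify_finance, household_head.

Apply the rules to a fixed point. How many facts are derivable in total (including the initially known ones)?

Round 1: (i) [has_dependent AND renewal_due -> eligible_subsidy]; (iii) [citizen AND over_18 -> enrolled_program]; (vi) [household_head -> tax_filed]; (vii) [means_tested AND eligible_tier1 -> identity_verified]. New: eligible_subsidy, enrolled_program, tax_filed, identity_verified.
Round 2: (ii) [enrolled_program AND tax_filed AND has_dependent -> has_valid_id]. New: has_valid_id.
Round 3: (x) [has_valid_id AND identity_verified -> application_complete]. New: application_complete.
Round 4: (iv) [application_complete AND eligible_subsidy -> priority_flag]. New: priority_flag.
Round 5: (v) [priority_flag -> case_approved]; (ix) [priority_flag -> income_below_cap]. New: case_approved, income_below_cap.
Closure: {adult_resident, application_complete, case_approved, citizen, eligible_subsidy, eligible_tier1, enrolled_program, exempt_fee, has_dependent, has_valid_id, household_head, identity_verified, income_below_cap, means_tested, notify_finance, over_18, priority_flag, renewal_due, tax_filed} — 19 facts.

19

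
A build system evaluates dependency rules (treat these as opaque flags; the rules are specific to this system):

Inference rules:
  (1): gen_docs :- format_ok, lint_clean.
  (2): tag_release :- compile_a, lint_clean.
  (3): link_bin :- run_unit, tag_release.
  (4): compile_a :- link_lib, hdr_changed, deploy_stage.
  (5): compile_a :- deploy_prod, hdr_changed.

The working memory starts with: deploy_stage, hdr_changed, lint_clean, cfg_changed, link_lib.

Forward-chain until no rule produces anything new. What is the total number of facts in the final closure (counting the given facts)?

7

Round 1: (4) [compile_a :- link_lib, hdr_changed, deploy_stage.]. New: compile_a.
Round 2: (2) [tag_release :- compile_a, lint_clean.]. New: tag_release.
Closure: {cfg_changed, compile_a, deploy_stage, hdr_changed, link_lib, lint_clean, tag_release} — 7 facts.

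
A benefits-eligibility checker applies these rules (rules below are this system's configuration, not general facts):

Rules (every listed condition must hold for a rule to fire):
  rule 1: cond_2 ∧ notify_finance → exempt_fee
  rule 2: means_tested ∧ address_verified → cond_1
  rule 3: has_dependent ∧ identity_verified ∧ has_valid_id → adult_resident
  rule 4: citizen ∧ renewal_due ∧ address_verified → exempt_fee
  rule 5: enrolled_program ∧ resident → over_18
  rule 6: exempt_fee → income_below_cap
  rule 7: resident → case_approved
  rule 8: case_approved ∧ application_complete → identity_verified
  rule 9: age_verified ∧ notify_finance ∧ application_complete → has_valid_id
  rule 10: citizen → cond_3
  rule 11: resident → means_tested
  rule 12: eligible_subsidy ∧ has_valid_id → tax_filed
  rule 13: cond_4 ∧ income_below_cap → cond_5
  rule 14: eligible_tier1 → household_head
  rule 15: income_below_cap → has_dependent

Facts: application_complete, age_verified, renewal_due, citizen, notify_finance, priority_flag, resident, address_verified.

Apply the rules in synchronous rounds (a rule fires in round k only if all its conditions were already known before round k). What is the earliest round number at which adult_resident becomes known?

4

Round 1: rule 4 [citizen ∧ renewal_due ∧ address_verified → exempt_fee]; rule 7 [resident → case_approved]; rule 9 [age_verified ∧ notify_finance ∧ application_complete → has_valid_id]; rule 10 [citizen → cond_3]; rule 11 [resident → means_tested]. New: exempt_fee, case_approved, has_valid_id, cond_3, means_tested.
Round 2: rule 2 [means_tested ∧ address_verified → cond_1]; rule 6 [exempt_fee → income_below_cap]; rule 8 [case_approved ∧ application_complete → identity_verified]. New: cond_1, income_below_cap, identity_verified.
Round 3: rule 15 [income_below_cap → has_dependent]. New: has_dependent.
Round 4: rule 3 [has_dependent ∧ identity_verified ∧ has_valid_id → adult_resident]. New: adult_resident.
adult_resident first appears in round 4.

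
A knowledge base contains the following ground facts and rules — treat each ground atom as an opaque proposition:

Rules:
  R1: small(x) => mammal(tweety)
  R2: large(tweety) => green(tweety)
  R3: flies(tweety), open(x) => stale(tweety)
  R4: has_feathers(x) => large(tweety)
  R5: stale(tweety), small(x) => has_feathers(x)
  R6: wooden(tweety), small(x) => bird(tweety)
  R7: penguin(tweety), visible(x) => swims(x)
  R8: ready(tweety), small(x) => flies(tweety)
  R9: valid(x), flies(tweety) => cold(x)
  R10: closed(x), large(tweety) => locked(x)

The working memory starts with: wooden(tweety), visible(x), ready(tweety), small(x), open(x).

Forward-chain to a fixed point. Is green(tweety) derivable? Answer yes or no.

yes

Round 1: R1 [small(x) => mammal(tweety)]; R6 [wooden(tweety), small(x) => bird(tweety)]; R8 [ready(tweety), small(x) => flies(tweety)]. New: mammal(tweety), bird(tweety), flies(tweety).
Round 2: R3 [flies(tweety), open(x) => stale(tweety)]. New: stale(tweety).
Round 3: R5 [stale(tweety), small(x) => has_feathers(x)]. New: has_feathers(x).
Round 4: R4 [has_feathers(x) => large(tweety)]. New: large(tweety).
Round 5: R2 [large(tweety) => green(tweety)]. New: green(tweety).
green(tweety) appears in round 5, so it is derivable.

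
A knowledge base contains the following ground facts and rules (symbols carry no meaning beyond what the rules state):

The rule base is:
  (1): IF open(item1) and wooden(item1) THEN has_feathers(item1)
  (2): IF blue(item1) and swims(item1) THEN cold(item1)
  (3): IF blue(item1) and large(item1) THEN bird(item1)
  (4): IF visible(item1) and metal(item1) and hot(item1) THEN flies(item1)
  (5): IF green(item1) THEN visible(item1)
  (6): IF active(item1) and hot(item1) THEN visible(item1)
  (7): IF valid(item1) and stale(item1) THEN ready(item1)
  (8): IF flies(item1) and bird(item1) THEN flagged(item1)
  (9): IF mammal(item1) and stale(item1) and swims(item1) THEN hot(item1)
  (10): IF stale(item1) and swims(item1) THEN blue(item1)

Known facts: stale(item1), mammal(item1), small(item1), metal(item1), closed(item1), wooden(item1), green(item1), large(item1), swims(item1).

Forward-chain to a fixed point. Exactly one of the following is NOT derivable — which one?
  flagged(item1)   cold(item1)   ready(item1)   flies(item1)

ready(item1)

Round 1: (5) [IF green(item1) THEN visible(item1)]; (9) [IF mammal(item1) and stale(item1) and swims(item1) THEN hot(item1)]; (10) [IF stale(item1) and swims(item1) THEN blue(item1)]. Adds visible(item1), hot(item1), blue(item1).
Round 2: (2) [IF blue(item1) and swims(item1) THEN cold(item1)]; (3) [IF blue(item1) and large(item1) THEN bird(item1)]; (4) [IF visible(item1) and metal(item1) and hot(item1) THEN flies(item1)]. Adds cold(item1), bird(item1), flies(item1).
Round 3: (8) [IF flies(item1) and bird(item1) THEN flagged(item1)]. Adds flagged(item1).
Derived: flies(item1) (round 2), cold(item1) (round 2), flagged(item1) (round 3). ready(item1) never appears in any round.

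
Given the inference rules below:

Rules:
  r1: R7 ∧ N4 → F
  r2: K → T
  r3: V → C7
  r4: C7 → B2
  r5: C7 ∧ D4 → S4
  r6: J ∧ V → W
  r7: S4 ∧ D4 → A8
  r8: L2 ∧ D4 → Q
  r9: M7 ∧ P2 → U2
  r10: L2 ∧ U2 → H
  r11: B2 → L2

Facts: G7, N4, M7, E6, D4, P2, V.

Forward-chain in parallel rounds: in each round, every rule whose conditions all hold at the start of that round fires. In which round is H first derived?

Round 1 fires r3, r9, giving C7, U2.
Round 2 fires r4, r5, giving B2, S4.
Round 3 fires r7, r11, giving A8, L2.
Round 4 fires r8, r10, giving Q, H.
H first appears in round 4.

4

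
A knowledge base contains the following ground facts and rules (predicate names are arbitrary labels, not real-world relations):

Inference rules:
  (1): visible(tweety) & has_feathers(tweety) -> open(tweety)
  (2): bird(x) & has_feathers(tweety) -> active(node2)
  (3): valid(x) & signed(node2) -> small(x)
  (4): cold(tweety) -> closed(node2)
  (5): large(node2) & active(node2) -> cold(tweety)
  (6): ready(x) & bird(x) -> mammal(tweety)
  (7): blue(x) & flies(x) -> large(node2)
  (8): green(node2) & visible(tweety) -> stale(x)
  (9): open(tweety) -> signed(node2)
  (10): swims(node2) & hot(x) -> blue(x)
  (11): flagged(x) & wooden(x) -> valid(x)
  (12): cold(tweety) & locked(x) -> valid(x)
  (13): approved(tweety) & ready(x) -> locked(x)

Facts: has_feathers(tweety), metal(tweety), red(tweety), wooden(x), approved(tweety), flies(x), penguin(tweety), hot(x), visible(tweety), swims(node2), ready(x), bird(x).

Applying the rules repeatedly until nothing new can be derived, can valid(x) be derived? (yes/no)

yes

Round 1: (1) [visible(tweety) & has_feathers(tweety) -> open(tweety)]; (2) [bird(x) & has_feathers(tweety) -> active(node2)]; (6) [ready(x) & bird(x) -> mammal(tweety)]; (10) [swims(node2) & hot(x) -> blue(x)]; (13) [approved(tweety) & ready(x) -> locked(x)]. Adds open(tweety), active(node2), mammal(tweety), blue(x), locked(x).
Round 2: (7) [blue(x) & flies(x) -> large(node2)]; (9) [open(tweety) -> signed(node2)]. Adds large(node2), signed(node2).
Round 3: (5) [large(node2) & active(node2) -> cold(tweety)]. Adds cold(tweety).
Round 4: (4) [cold(tweety) -> closed(node2)]; (12) [cold(tweety) & locked(x) -> valid(x)]. Adds closed(node2), valid(x).
Round 5: (3) [valid(x) & signed(node2) -> small(x)]. Adds small(x).
valid(x) appears in round 4, so it is derivable.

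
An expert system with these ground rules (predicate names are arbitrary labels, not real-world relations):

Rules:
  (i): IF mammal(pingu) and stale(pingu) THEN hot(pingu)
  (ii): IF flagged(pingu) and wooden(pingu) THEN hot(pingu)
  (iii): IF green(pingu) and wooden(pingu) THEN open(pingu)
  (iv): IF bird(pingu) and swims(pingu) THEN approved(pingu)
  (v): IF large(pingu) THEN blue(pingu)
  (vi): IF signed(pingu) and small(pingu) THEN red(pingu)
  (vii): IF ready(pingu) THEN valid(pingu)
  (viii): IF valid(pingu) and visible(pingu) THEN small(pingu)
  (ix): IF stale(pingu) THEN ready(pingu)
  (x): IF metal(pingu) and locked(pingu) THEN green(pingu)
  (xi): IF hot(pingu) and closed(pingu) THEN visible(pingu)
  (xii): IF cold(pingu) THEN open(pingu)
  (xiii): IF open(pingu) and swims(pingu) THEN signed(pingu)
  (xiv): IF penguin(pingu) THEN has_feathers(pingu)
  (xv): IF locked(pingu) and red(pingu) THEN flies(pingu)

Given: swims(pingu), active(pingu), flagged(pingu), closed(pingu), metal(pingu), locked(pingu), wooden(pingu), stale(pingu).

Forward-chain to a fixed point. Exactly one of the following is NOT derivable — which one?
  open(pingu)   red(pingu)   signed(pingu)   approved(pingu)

Round 1 fires (ii), (ix), (x), giving hot(pingu), ready(pingu), green(pingu).
Round 2 fires (iii), (vii), (xi), giving open(pingu), valid(pingu), visible(pingu).
Round 3 fires (viii), (xiii), giving small(pingu), signed(pingu).
Round 4 fires (vi), giving red(pingu).
Round 5 fires (xv), giving flies(pingu).
Derived: red(pingu) (round 4), open(pingu) (round 2), signed(pingu) (round 3). approved(pingu) never appears in any round.

approved(pingu)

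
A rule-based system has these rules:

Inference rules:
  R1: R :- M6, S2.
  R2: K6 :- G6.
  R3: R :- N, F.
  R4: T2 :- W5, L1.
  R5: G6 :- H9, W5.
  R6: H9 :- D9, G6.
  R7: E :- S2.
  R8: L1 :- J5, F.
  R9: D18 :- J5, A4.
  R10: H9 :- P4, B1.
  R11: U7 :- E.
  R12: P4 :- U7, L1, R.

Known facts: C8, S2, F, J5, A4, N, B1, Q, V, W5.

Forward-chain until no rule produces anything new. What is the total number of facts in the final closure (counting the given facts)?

Round 1: R3 [R :- N, F.]; R7 [E :- S2.]; R8 [L1 :- J5, F.]; R9 [D18 :- J5, A4.]. Adds R, E, L1, D18.
Round 2: R4 [T2 :- W5, L1.]; R11 [U7 :- E.]. Adds T2, U7.
Round 3: R12 [P4 :- U7, L1, R.]. Adds P4.
Round 4: R10 [H9 :- P4, B1.]. Adds H9.
Round 5: R5 [G6 :- H9, W5.]. Adds G6.
Round 6: R2 [K6 :- G6.]. Adds K6.
Closure: {A4, B1, C8, D18, E, F, G6, H9, J5, K6, L1, N, P4, Q, R, S2, T2, U7, V, W5} — 20 facts.

20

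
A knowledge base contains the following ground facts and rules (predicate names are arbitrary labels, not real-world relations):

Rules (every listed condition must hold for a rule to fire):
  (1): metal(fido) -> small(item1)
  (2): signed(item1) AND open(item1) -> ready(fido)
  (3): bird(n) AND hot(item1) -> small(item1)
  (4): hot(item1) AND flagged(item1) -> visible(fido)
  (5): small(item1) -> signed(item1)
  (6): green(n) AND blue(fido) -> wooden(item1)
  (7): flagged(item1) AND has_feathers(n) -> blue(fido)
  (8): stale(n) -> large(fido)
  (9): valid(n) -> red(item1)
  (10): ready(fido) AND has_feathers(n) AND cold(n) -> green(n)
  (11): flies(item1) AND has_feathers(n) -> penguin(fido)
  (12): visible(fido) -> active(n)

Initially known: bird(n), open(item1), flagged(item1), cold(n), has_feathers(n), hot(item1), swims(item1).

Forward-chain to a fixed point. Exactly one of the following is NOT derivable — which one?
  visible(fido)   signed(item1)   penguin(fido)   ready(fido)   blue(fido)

Round 1: (3) [bird(n) AND hot(item1) -> small(item1)]; (4) [hot(item1) AND flagged(item1) -> visible(fido)]; (7) [flagged(item1) AND has_feathers(n) -> blue(fido)]. New: small(item1), visible(fido), blue(fido).
Round 2: (5) [small(item1) -> signed(item1)]; (12) [visible(fido) -> active(n)]. New: signed(item1), active(n).
Round 3: (2) [signed(item1) AND open(item1) -> ready(fido)]. New: ready(fido).
Round 4: (10) [ready(fido) AND has_feathers(n) AND cold(n) -> green(n)]. New: green(n).
Round 5: (6) [green(n) AND blue(fido) -> wooden(item1)]. New: wooden(item1).
Derived: blue(fido) (round 1), visible(fido) (round 1), signed(item1) (round 2), ready(fido) (round 3). penguin(fido) never appears in any round.

penguin(fido)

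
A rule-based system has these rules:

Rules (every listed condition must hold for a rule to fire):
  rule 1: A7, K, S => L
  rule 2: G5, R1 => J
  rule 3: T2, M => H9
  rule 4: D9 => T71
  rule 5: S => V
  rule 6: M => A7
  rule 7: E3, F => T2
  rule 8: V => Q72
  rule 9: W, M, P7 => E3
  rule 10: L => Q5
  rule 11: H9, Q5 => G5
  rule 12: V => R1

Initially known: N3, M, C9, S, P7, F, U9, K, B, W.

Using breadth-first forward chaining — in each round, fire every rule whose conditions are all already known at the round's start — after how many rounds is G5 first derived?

4

Round 1 fires rule 5, rule 6, rule 9, giving V, A7, E3.
Round 2 fires rule 1, rule 7, rule 8, rule 12, giving L, T2, Q72, R1.
Round 3 fires rule 3, rule 10, giving H9, Q5.
Round 4 fires rule 11, giving G5.
G5 first appears in round 4.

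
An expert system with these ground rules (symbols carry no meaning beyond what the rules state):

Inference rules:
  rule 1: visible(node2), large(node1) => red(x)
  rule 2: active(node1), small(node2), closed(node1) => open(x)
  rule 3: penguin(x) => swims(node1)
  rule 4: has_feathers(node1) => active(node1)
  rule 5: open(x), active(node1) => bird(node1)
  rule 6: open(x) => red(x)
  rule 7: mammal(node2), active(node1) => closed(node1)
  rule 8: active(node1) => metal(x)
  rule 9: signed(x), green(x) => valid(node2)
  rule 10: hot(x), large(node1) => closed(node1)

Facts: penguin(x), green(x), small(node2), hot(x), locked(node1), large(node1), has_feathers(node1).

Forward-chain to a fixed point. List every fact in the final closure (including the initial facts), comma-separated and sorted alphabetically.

active(node1), bird(node1), closed(node1), green(x), has_feathers(node1), hot(x), large(node1), locked(node1), metal(x), open(x), penguin(x), red(x), small(node2), swims(node1)

Round 1: rule 3 [penguin(x) => swims(node1)]; rule 4 [has_feathers(node1) => active(node1)]; rule 10 [hot(x), large(node1) => closed(node1)]. New: swims(node1), active(node1), closed(node1).
Round 2: rule 2 [active(node1), small(node2), closed(node1) => open(x)]; rule 8 [active(node1) => metal(x)]. New: open(x), metal(x).
Round 3: rule 5 [open(x), active(node1) => bird(node1)]; rule 6 [open(x) => red(x)]. New: bird(node1), red(x).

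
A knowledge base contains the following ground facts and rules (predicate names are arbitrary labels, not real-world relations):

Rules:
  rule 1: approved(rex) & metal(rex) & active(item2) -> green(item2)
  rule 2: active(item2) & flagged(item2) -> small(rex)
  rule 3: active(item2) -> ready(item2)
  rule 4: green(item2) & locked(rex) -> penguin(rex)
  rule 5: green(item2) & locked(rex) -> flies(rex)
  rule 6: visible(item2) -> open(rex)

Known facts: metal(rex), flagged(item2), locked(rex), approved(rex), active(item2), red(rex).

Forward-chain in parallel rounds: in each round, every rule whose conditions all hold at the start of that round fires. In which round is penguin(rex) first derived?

2

Round 1 fires rule 1, rule 2, rule 3, giving green(item2), small(rex), ready(item2).
Round 2 fires rule 4, rule 5, giving penguin(rex), flies(rex).
penguin(rex) first appears in round 2.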